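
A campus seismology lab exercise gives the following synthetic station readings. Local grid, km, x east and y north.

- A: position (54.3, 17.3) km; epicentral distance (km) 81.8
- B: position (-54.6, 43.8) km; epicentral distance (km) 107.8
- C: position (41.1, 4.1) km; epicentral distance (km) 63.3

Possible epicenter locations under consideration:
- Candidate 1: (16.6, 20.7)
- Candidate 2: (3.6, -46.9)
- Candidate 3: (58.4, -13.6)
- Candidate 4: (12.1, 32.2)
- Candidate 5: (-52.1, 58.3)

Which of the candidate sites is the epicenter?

Candidate 2

For each candidate, compare |candidate − station| to the reported distance:
Candidate 1: residuals A 43.9, B 32.9, C 33.7 → max 43.9 km
Candidate 2: residuals A 0.0, B 0.0, C 0.0 → max 0.0 km
Candidate 3: residuals A 50.6, B 18.9, C 38.5 → max 50.6 km
Candidate 4: residuals A 37.0, B 40.1, C 22.9 → max 40.1 km
Candidate 5: residuals A 32.2, B 93.1, C 44.5 → max 93.1 km
Only Candidate 2 has all residuals ≈ 0.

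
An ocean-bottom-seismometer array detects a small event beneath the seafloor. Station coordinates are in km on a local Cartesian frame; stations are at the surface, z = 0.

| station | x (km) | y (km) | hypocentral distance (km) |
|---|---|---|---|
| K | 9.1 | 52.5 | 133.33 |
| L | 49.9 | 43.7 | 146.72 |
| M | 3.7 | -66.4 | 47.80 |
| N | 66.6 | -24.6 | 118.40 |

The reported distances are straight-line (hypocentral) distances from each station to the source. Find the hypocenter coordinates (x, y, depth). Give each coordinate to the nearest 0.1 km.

Each station gives a sphere (x−x_i)² + (y−y_i)² + z² = d_i² (stations at z=0).
Subtracting the K sphere from L and M: z² cancels, leaving linear equations in x and y:
81.6 x − 17.6 y = -2189.23
-10.8 x − 237.8 y = 17075.64
Solving: x ≈ -41.906, y ≈ -69.904 km (keep extra digits for the depth step; rounded: -41.9, -69.9).
Then from the K sphere: z² = 133.33² − (x − 9.1)² − (y − 52.5)² with x = -41.906, y = -69.904, so z ≈ 13.876 ≈ 13.9 km.
Check against N (with the unrounded solution): distance 118.40 ≈ 118.40 km. ✓

(-41.9, -69.9, 13.9)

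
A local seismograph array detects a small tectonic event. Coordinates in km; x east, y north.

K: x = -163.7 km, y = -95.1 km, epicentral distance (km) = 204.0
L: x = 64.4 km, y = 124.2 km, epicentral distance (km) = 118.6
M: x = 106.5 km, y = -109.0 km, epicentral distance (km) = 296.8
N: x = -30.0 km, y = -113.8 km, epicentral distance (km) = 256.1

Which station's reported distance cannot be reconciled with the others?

K

Solve using three stations at a time. Using L, M, N (subtract circle equations pairwise → linear system) gives (x, y) ≈ (-53.1, 141.3).
Distances from that point to each station vs reported:
  K: calculated 261.0 vs reported 204.0 → residual 57.0 km
  L: calculated 118.7 vs reported 118.6 → residual 0.1 km
  M: calculated 296.8 vs reported 296.8 → residual 0.0 km
  N: calculated 256.1 vs reported 256.1 → residual 0.0 km
L, M, N are mutually consistent (residuals ≈ 0); K is off by 57.0 km.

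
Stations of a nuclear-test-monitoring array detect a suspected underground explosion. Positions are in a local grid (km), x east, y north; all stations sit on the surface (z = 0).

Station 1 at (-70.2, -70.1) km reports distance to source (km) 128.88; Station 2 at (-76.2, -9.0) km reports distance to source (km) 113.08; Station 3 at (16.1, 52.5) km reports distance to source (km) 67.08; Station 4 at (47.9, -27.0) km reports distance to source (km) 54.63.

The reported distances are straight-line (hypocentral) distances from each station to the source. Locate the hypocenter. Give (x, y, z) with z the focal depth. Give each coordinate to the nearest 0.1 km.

Each station gives a sphere (x−x_i)² + (y−y_i)² + z² = d_i² (stations at z=0).
Subtracting the Station 1 sphere from Station 2 and Station 3: z² cancels, leaving linear equations in x and y:
-12.0 x + 122.2 y = -131.64
172.6 x + 245.2 y = 5283.74
Solving: x ≈ 28.208, y ≈ 1.693 km (keep extra digits for the depth step; rounded: 28.2, 1.7).
Then from the Station 1 sphere: z² = 128.88² − (x + 70.2)² − (y + 70.1)² with x = 28.208, y = 1.693, so z ≈ 42.091 ≈ 42.1 km.

(28.2, 1.7, 42.1)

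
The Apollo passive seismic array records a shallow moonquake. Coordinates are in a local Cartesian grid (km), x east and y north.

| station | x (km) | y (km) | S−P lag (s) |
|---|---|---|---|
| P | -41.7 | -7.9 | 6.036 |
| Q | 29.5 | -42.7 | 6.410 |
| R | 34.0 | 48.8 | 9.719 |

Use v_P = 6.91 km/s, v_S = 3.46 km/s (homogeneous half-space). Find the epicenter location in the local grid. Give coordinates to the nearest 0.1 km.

(0.1, -9.4)

Distance from S−P lag: d = Δt · v_P v_S / (v_P − v_S) = Δt · (6.91·3.46)/(6.91−3.46) ≈ 6.9300·Δt.
So d_P = 41.83, d_Q = 44.42, d_R = 67.35 km.
Circle about each station: (x + 41.7)² + (y + 7.9)² = 41.83²; (x − 29.5)² + (y + 42.7)² = 44.42²; (x − 34.0)² + (y − 48.8)² = 67.35².
Subtracting pairs of circle equations eliminates x²+y² and gives linear equations (the radical axes):
142.4 x − 69.6 y = 668.85
151.4 x + 113.4 y = -1050.13
Solving the 2×2 system: x ≈ 0.1, y ≈ -9.4 km.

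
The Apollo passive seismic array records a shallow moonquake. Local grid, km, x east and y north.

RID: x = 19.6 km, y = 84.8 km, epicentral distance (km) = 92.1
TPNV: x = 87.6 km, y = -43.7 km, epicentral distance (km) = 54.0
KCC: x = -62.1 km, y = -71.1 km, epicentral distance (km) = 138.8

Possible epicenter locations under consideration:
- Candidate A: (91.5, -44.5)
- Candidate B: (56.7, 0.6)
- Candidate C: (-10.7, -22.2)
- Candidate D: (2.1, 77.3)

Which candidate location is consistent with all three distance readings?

For each candidate, compare |candidate − station| to the reported distance:
Candidate A: residuals RID 55.8, TPNV 50.0, KCC 17.1 → max 55.8 km
Candidate B: residuals RID 0.1, TPNV 0.0, KCC 0.0 → max 0.1 km
Candidate C: residuals RID 19.1, TPNV 46.6, KCC 67.9 → max 67.9 km
Candidate D: residuals RID 73.1, TPNV 94.2, KCC 22.9 → max 94.2 km
Only Candidate B has all residuals ≈ 0.

Candidate B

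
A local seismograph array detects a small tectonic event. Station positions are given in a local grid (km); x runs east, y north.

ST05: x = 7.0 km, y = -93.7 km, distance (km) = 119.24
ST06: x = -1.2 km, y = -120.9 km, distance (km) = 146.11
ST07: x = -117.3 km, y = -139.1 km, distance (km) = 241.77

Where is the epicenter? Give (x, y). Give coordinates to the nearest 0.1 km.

Circle about each station: (x − 7.0)² + (y + 93.7)² = 119.24²; (x + 1.2)² + (y + 120.9)² = 146.11²; (x + 117.3)² + (y + 139.1)² = 241.77².
Subtracting the ST05 equation from the ST06 and ST07 equations removes the quadratic terms:
-16.4 x − 54.4 y = -1340.39
-248.6 x − 90.8 y = -19955.15
Solving the 2×2 system: x ≈ 80.1, y ≈ 0.5 km.
Check against ST05 (with the unrounded x, y): √((x − 7.0)²+(y + 93.7)²) = 119.23 ≈ 119.24 km. ✓

(80.1, 0.5)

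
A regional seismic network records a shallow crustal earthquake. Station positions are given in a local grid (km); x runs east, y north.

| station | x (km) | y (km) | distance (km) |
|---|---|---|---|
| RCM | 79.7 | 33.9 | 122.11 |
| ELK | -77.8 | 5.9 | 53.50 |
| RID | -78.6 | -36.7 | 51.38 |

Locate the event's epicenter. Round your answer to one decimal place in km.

-30.4 km east, -18.9 km north

Circle about each station: (x − 79.7)² + (y − 33.9)² = 122.11²; (x + 77.8)² + (y − 5.9)² = 53.50²; (x + 78.6)² + (y + 36.7)² = 51.38².
Subtracting the RCM equation from the ELK and RID equations removes the quadratic terms:
-315.0 x − 56.0 y = 10634.95
-316.6 x − 141.2 y = 12294.50
Solving the 2×2 system: x ≈ -30.4, y ≈ -18.9 km.
Check against RCM (with the unrounded x, y): √((x − 79.7)²+(y − 33.9)²) = 122.11 ≈ 122.11 km. ✓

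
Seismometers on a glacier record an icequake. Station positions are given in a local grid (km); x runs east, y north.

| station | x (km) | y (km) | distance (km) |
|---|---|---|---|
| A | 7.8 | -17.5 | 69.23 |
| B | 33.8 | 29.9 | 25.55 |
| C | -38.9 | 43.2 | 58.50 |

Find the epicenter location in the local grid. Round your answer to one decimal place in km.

Circle about each station: (x − 7.8)² + (y + 17.5)² = 69.23²; (x − 33.8)² + (y − 29.9)² = 25.55²; (x + 38.9)² + (y − 43.2)² = 58.50².
Subtracting pairs of circle equations eliminates x²+y² and gives linear equations (the radical axes):
52.0 x + 94.8 y = 5809.35
-93.4 x + 121.4 y = 4382.90
Solving the 2×2 system: x ≈ 19.1, y ≈ 50.8 km.

(19.1, 50.8)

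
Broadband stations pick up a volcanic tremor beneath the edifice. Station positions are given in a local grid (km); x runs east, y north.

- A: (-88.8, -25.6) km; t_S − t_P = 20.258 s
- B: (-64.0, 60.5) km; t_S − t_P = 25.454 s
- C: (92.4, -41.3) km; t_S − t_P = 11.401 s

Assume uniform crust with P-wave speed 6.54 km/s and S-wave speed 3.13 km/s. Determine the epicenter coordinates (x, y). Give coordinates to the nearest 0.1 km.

Distance from S−P lag: d = Δt · v_P v_S / (v_P − v_S) = Δt · (6.54·3.13)/(6.54−3.13) ≈ 6.0030·Δt.
So d_A = 121.61, d_B = 152.80, d_C = 68.44 km.
Circle about each station: (x + 88.8)² + (y + 25.6)² = 121.61²; (x + 64.0)² + (y − 60.5)² = 152.80²; (x − 92.4)² + (y + 41.3)² = 68.44².
Subtracting pairs of circle equations eliminates x²+y² and gives linear equations (the radical axes):
49.6 x + 172.2 y = -9343.40
362.4 x − 31.4 y = 11807.61
Solving the 2×2 system: x ≈ 27.2, y ≈ -62.1 km.

27.2 km east, -62.1 km north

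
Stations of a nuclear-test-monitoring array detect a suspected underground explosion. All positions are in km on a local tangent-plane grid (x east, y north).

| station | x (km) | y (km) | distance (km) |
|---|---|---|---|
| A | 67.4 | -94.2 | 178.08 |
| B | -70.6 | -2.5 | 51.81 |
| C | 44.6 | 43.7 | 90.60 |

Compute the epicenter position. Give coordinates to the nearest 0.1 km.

x ≈ -46.0 km, y ≈ 43.1 km

Circle about each station: (x − 67.4)² + (y + 94.2)² = 178.08²; (x + 70.6)² + (y + 2.5)² = 51.81²; (x − 44.6)² + (y − 43.7)² = 90.60².
Subtracting the A equation from the B and C equations removes the quadratic terms:
-276.0 x + 183.4 y = 20602.42
-45.6 x + 275.8 y = 13986.58
Solving the 2×2 system: x ≈ -46.0, y ≈ 43.1 km.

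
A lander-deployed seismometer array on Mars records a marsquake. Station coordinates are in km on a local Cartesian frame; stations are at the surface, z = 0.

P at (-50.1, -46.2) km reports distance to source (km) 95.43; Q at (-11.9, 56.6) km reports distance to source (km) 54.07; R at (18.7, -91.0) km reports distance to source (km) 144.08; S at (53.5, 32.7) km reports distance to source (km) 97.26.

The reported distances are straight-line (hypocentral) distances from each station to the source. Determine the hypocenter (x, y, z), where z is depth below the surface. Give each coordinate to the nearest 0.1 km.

Each station gives a sphere (x−x_i)² + (y−y_i)² + z² = d_i² (stations at z=0).
Subtracting the P sphere from Q and R: z² cancels, leaving linear equations in x and y:
76.4 x + 205.6 y = 4884.04
137.6 x − 89.6 y = -7665.92
Solving: x ≈ -32.403, y ≈ 35.796 km (keep extra digits for the depth step; rounded: -32.4, 35.8).
Then from the P sphere: z² = 95.43² − (x + 50.1)² − (y + 46.2)² with x = -32.403, y = 35.796, so z ≈ 45.501 ≈ 45.5 km.

x ≈ -32.4 km, y ≈ 35.8 km, depth ≈ 45.5 km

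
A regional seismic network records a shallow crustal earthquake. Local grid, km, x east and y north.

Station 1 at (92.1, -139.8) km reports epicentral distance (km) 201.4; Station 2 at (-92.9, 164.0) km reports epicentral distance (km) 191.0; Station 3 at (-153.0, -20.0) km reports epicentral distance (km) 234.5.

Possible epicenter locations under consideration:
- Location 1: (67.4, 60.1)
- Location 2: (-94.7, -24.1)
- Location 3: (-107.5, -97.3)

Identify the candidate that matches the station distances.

Location 1

For each candidate, compare |candidate − station| to the reported distance:
Location 1: residuals Station 1 0.0, Station 2 0.0, Station 3 0.0 → max 0.0 km
Location 2: residuals Station 1 18.3, Station 2 2.9, Station 3 176.1 → max 176.1 km
Location 3: residuals Station 1 2.7, Station 2 70.7, Station 3 144.8 → max 144.8 km
Only Location 1 has all residuals ≈ 0.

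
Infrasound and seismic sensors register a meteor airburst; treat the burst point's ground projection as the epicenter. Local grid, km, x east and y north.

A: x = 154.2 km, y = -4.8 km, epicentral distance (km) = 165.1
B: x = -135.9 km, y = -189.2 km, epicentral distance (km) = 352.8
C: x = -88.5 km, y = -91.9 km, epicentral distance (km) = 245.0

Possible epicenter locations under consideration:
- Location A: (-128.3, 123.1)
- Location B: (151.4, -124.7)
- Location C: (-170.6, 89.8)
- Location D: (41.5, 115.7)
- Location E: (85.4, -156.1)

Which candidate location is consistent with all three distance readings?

For each candidate, compare |candidate − station| to the reported distance:
Location A: residuals A 145.0, B 40.4, C 26.3 → max 145.0 km
Location B: residuals A 45.2, B 58.3, C 2.9 → max 58.3 km
Location C: residuals A 173.2, B 71.7, C 45.6 → max 173.2 km
Location D: residuals A 0.1, B 0.0, C 0.1 → max 0.1 km
Location E: residuals A 1.1, B 129.0, C 59.6 → max 129.0 km
Only Location D has all residuals ≈ 0.

Location D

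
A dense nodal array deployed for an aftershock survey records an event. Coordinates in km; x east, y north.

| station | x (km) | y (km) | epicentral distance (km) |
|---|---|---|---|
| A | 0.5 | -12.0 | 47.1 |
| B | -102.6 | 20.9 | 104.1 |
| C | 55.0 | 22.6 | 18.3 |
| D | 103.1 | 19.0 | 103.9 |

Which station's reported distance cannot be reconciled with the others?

C

Solve using three stations at a time. Using A, B, D (subtract circle equations pairwise → linear system) gives (x, y) ≈ (0.5, 35.0).
Distances from that point to each station vs reported:
  A: calculated 47.0 vs reported 47.1 → residual 0.1 km
  B: calculated 104.0 vs reported 104.1 → residual 0.1 km
  C: calculated 55.9 vs reported 18.3 → residual 37.6 km
  D: calculated 103.8 vs reported 103.9 → residual 0.1 km
A, B, D are mutually consistent (residuals ≈ 0); C is off by 37.6 km.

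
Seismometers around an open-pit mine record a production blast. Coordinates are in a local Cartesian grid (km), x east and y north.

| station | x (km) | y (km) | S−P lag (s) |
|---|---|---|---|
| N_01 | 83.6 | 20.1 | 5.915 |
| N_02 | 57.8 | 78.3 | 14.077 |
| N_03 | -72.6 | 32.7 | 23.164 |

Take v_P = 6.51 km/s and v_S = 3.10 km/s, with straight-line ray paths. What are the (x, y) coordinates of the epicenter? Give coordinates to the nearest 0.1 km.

(59.2, -5.0)

Distance from S−P lag: d = Δt · v_P v_S / (v_P − v_S) = Δt · (6.51·3.10)/(6.51−3.10) ≈ 5.9182·Δt.
So d_N_01 = 35.01, d_N_02 = 83.31, d_N_03 = 137.09 km.
Circle about each station: (x − 83.6)² + (y − 20.1)² = 35.01²; (x − 57.8)² + (y − 78.3)² = 83.31²; (x + 72.6)² + (y − 32.7)² = 137.09².
Subtracting pairs of circle equations eliminates x²+y² and gives linear equations (the radical axes):
-51.6 x + 116.4 y = -3636.10
-312.4 x + 25.2 y = -18620.89
Solving the 2×2 system: x ≈ 59.2, y ≈ -5.0 km.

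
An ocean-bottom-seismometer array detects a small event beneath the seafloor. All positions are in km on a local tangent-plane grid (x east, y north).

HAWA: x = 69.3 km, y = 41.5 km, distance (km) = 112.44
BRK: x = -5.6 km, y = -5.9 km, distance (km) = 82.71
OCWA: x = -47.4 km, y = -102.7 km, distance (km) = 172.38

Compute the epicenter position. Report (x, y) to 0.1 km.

Circle about each station: (x − 69.3)² + (y − 41.5)² = 112.44²; (x + 5.6)² + (y + 5.9)² = 82.71²; (x + 47.4)² + (y + 102.7)² = 172.38².
Subtracting the HAWA equation from the BRK and OCWA equations removes the quadratic terms:
-149.8 x − 94.8 y = -656.76
-233.4 x − 288.4 y = -10802.80
Solving the 2×2 system: x ≈ -39.6, y ≈ 69.5 km.
Check against HAWA (with the unrounded x, y): √((x − 69.3)²+(y − 41.5)²) = 112.45 ≈ 112.44 km. ✓

x ≈ -39.6 km, y ≈ 69.5 km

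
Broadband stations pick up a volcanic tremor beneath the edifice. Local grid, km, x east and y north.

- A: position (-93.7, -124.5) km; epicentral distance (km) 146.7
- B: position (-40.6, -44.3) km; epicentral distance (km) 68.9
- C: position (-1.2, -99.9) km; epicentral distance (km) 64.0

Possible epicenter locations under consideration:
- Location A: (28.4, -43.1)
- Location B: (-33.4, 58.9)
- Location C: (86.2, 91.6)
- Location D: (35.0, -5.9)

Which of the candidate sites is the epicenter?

Location A

For each candidate, compare |candidate − station| to the reported distance:
Location A: residuals A 0.0, B 0.1, C 0.0 → max 0.1 km
Location B: residuals A 46.4, B 34.6, C 98.0 → max 98.0 km
Location C: residuals A 134.5, B 117.0, C 146.5 → max 146.5 km
Location D: residuals A 28.3, B 15.9, C 36.7 → max 36.7 km
Only Location A has all residuals ≈ 0.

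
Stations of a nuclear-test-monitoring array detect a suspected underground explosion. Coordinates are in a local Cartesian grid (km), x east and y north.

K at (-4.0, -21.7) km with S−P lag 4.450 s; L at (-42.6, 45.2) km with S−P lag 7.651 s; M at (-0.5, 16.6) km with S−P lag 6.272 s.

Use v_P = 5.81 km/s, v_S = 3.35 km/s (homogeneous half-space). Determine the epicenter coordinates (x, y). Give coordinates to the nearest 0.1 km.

Distance from S−P lag: d = Δt · v_P v_S / (v_P − v_S) = Δt · (5.81·3.35)/(5.81−3.35) ≈ 7.9120·Δt.
So d_K = 35.21, d_L = 60.53, d_M = 49.62 km.
Circle about each station: (x + 4.0)² + (y + 21.7)² = 35.21²; (x + 42.6)² + (y − 45.2)² = 60.53²; (x + 0.5)² + (y − 16.6)² = 49.62².
Subtracting the K equation from the L and M equations removes the quadratic terms:
-77.2 x + 133.8 y = 946.77
7.0 x + 76.6 y = -1433.48
Solving the 2×2 system: x ≈ -38.6, y ≈ -15.2 km.
Check against K (with the unrounded x, y): √((x + 4.0)²+(y + 21.7)²) = 35.19 ≈ 35.21 km. ✓

(-38.6, -15.2)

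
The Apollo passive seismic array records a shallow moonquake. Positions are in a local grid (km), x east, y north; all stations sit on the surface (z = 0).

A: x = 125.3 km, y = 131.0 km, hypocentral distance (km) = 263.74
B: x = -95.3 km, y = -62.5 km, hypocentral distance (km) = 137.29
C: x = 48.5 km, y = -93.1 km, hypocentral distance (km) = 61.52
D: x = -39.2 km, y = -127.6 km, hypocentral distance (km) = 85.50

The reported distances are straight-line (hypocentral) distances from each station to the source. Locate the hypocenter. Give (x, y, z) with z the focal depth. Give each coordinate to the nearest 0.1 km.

Each station gives a sphere (x−x_i)² + (y−y_i)² + z² = d_i² (stations at z=0).
Subtracting the A sphere from B and C: z² cancels, leaving linear equations in x and y:
-441.2 x − 387.0 y = 30837.49
-153.6 x − 448.2 y = 43932.85
Solving: x ≈ 22.998, y ≈ -105.902 km (keep extra digits for the depth step; rounded: 23.0, -105.9).
Then from the A sphere: z² = 263.74² − (x − 125.3)² − (y − 131.0)² with x = 22.998, y = -105.902, so z ≈ 54.503 ≈ 54.5 km.

(23.0, -105.9, 54.5)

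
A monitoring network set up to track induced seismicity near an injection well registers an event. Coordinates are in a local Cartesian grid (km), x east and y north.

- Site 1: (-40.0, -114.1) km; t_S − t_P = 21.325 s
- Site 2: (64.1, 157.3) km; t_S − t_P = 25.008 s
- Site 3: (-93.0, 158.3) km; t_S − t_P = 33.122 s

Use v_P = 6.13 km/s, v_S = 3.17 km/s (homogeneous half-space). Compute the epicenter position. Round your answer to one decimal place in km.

Distance from S−P lag: d = Δt · v_P v_S / (v_P − v_S) = Δt · (6.13·3.17)/(6.13−3.17) ≈ 6.5649·Δt.
So d_Site 1 = 140.00, d_Site 2 = 164.17, d_Site 3 = 217.44 km.
Circle about each station: (x + 40.0)² + (y + 114.1)² = 140.00²; (x − 64.1)² + (y − 157.3)² = 164.17²; (x + 93.0)² + (y − 158.3)² = 217.44².
Subtracting the Site 1 equation from the Site 2 and Site 3 equations removes the quadratic terms:
208.2 x + 542.8 y = 6881.50
-106.0 x + 544.8 y = -8591.07
Solving the 2×2 system: x ≈ 49.2, y ≈ -6.2 km.

(49.2, -6.2)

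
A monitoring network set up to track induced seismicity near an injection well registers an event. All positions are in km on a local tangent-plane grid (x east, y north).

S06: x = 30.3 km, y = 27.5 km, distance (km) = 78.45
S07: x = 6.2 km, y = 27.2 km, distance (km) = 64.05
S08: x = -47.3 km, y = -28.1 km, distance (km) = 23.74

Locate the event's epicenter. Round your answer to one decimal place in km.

Circle about each station: (x − 30.3)² + (y − 27.5)² = 78.45²; (x − 6.2)² + (y − 27.2)² = 64.05²; (x + 47.3)² + (y + 28.1)² = 23.74².
Subtracting pairs of circle equations eliminates x²+y² and gives linear equations (the radical axes):
-48.2 x − 0.6 y = 1155.94
-155.2 x − 111.2 y = 6943.37
Solving the 2×2 system: x ≈ -23.6, y ≈ -29.5 km.

x ≈ -23.6 km, y ≈ -29.5 km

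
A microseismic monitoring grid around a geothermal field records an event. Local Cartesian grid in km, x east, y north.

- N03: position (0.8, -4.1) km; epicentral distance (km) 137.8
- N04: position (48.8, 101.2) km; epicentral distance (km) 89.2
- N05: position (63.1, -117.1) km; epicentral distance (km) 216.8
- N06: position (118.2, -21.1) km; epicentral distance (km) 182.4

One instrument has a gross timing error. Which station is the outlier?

N03

Solve using three stations at a time. Using N04, N05, N06 (subtract circle equations pairwise → linear system) gives (x, y) ≈ (-36.5, 75.4).
Distances from that point to each station vs reported:
  N03: calculated 87.9 vs reported 137.8 → residual 49.9 km
  N04: calculated 89.1 vs reported 89.2 → residual 0.1 km
  N05: calculated 216.8 vs reported 216.8 → residual 0.0 km
  N06: calculated 182.4 vs reported 182.4 → residual 0.0 km
N04, N05, N06 are mutually consistent (residuals ≈ 0); N03 is off by 49.9 km.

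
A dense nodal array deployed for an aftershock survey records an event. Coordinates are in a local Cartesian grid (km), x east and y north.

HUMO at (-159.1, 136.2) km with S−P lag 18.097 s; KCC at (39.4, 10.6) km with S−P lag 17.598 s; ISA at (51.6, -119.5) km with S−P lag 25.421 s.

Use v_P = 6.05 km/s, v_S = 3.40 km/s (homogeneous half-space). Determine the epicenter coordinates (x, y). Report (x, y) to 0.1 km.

-97.2 km east, 10.1 km north

Distance from S−P lag: d = Δt · v_P v_S / (v_P − v_S) = Δt · (6.05·3.40)/(6.05−3.40) ≈ 7.7623·Δt.
So d_HUMO = 140.47, d_KCC = 136.60, d_ISA = 197.32 km.
Circle about each station: (x + 159.1)² + (y − 136.2)² = 140.47²; (x − 39.4)² + (y − 10.6)² = 136.60²; (x − 51.6)² + (y + 119.5)² = 197.32².
Subtracting pairs of circle equations eliminates x²+y² and gives linear equations (the radical axes):
397.0 x − 251.2 y = -41126.27
421.4 x − 511.4 y = -46123.80
Solving the 2×2 system: x ≈ -97.2, y ≈ 10.1 km.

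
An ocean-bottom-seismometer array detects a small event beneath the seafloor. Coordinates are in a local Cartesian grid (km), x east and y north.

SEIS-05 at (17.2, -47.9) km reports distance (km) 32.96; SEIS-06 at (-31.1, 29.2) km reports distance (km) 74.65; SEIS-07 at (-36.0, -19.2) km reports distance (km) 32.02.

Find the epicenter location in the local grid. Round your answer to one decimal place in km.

Circle about each station: (x − 17.2)² + (y + 47.9)² = 32.96²; (x + 31.1)² + (y − 29.2)² = 74.65²; (x + 36.0)² + (y + 19.2)² = 32.02².
Subtracting the SEIS-05 equation from the SEIS-06 and SEIS-07 equations removes the quadratic terms:
-96.6 x + 154.2 y = -5256.66
-106.4 x + 57.4 y = -864.53
Solving the 2×2 system: x ≈ -15.5, y ≈ -43.8 km.

x ≈ -15.5 km, y ≈ -43.8 km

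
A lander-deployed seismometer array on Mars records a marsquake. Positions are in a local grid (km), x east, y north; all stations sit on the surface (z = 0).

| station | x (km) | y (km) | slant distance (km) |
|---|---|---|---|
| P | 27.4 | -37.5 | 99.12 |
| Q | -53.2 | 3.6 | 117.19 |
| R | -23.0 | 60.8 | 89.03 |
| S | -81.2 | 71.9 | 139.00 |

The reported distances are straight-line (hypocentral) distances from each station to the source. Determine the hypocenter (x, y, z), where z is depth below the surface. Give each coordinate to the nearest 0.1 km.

x ≈ 41.0 km, y ≈ 41.2 km, depth ≈ 58.7 km

Each station gives a sphere (x−x_i)² + (y−y_i)² + z² = d_i² (stations at z=0).
Subtracting the P sphere from Q and R: z² cancels, leaving linear equations in x and y:
-161.2 x + 82.2 y = -3222.53
-100.8 x + 196.6 y = 3967.06
Solving: x ≈ 41.000, y ≈ 41.199 km (keep extra digits for the depth step; rounded: 41.0, 41.2).
Then from the P sphere: z² = 99.12² − (x − 27.4)² − (y + 37.5)² with x = 41.000, y = 41.199, so z ≈ 58.705 ≈ 58.7 km.
Check against S (with the unrounded solution): distance 139.00 ≈ 139.00 km. ✓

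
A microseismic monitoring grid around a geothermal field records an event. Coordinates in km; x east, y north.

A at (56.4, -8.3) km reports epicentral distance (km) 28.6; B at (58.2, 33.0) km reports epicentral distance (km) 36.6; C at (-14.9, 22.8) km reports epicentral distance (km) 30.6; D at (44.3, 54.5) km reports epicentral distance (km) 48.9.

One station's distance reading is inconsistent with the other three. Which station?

C

Solve using three stations at a time. Using A, B, D (subtract circle equations pairwise → linear system) gives (x, y) ≈ (32.4, 7.1).
Distances from that point to each station vs reported:
  A: calculated 28.5 vs reported 28.6 → residual 0.1 km
  B: calculated 36.5 vs reported 36.6 → residual 0.1 km
  C: calculated 49.9 vs reported 30.6 → residual 19.3 km
  D: calculated 48.8 vs reported 48.9 → residual 0.1 km
A, B, D are mutually consistent (residuals ≈ 0); C is off by 19.3 km.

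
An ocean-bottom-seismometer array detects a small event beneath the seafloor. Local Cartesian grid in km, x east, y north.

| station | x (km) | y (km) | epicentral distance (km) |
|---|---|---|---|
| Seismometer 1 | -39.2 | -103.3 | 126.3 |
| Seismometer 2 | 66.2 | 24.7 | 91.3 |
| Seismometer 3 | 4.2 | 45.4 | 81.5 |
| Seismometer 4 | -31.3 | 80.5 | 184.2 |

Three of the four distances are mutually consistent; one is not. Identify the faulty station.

Solve using three stations at a time. Using Seismometer 1, Seismometer 2, Seismometer 4 (subtract circle equations pairwise → linear system) gives (x, y) ≈ (81.2, -65.3).
Distances from that point to each station vs reported:
  Seismometer 1: calculated 126.3 vs reported 126.3 → residual 0.0 km
  Seismometer 2: calculated 91.3 vs reported 91.3 → residual 0.0 km
  Seismometer 3: calculated 134.9 vs reported 81.5 → residual 53.4 km
  Seismometer 4: calculated 184.2 vs reported 184.2 → residual 0.0 km
Seismometer 1, Seismometer 2, Seismometer 4 are mutually consistent (residuals ≈ 0); Seismometer 3 is off by 53.4 km.

Seismometer 3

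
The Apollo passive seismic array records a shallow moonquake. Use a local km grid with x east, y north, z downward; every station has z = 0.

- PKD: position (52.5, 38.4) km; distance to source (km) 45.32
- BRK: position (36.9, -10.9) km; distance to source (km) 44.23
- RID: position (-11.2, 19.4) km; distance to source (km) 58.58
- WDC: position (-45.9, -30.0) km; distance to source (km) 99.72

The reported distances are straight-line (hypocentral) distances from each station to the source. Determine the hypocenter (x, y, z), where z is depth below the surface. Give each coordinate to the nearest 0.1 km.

Each station gives a sphere (x−x_i)² + (y−y_i)² + z² = d_i² (stations at z=0).
Subtracting the PKD sphere from BRK and RID: z² cancels, leaving linear equations in x and y:
-31.2 x − 98.6 y = -2652.78
-127.4 x − 38.0 y = -5106.72
Solving: x ≈ 35.400, y ≈ 15.703 km (keep extra digits for the depth step; rounded: 35.4, 15.7).
Then from the PKD sphere: z² = 45.32² − (x − 52.5)² − (y − 38.4)² with x = 35.400, y = 15.703, so z ≈ 35.304 ≈ 35.3 km.
Check against WDC (with the unrounded solution): distance 99.72 ≈ 99.72 km. ✓

(35.4, 15.7, 35.3)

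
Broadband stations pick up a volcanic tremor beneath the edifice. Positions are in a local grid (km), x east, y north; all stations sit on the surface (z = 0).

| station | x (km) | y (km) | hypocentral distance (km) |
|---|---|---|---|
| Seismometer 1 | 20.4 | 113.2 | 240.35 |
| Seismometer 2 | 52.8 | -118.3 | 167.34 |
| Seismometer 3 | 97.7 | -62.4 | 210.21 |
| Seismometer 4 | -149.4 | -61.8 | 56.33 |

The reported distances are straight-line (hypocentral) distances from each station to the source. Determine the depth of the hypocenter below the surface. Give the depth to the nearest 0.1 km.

Each station gives a sphere (x−x_i)² + (y−y_i)² + z² = d_i² (stations at z=0).
Subtracting the Seismometer 1 sphere from Seismometer 2 and Seismometer 3: z² cancels, leaving linear equations in x and y:
64.8 x − 463.0 y = 33317.78
154.6 x − 351.2 y = 13788.53
Solving: x ≈ -108.908, y ≈ -87.203 km (keep extra digits for the depth step; rounded: -108.9, -87.2).
Then from the Seismometer 1 sphere: z² = 240.35² − (x − 20.4)² − (y − 113.2)² with x = -108.908, y = -87.203, so z ≈ 29.769 ≈ 29.8 km.
Check against Seismometer 4 (with the unrounded solution): distance 56.31 ≈ 56.33 km. ✓

z ≈ 29.8 km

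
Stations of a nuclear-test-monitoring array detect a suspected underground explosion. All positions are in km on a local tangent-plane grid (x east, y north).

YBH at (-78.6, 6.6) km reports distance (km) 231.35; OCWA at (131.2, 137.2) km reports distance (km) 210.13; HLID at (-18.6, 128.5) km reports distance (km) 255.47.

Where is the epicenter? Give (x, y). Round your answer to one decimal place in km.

Circle about each station: (x + 78.6)² + (y − 6.6)² = 231.35²; (x − 131.2)² + (y − 137.2)² = 210.13²; (x + 18.6)² + (y − 128.5)² = 255.47².
Subtracting pairs of circle equations eliminates x²+y² and gives linear equations (the radical axes):
419.6 x + 261.2 y = 39183.97
120.0 x + 243.8 y = -1105.41
Solving the 2×2 system: x ≈ 138.7, y ≈ -72.8 km.

138.7 km east, -72.8 km north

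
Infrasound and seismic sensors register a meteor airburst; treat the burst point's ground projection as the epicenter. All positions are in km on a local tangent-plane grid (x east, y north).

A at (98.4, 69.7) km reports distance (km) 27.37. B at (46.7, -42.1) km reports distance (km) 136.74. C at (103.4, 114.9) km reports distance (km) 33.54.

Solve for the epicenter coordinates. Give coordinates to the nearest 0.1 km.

Circle about each station: (x − 98.4)² + (y − 69.7)² = 27.37²; (x − 46.7)² + (y + 42.1)² = 136.74²; (x − 103.4)² + (y − 114.9)² = 33.54².
Subtracting the A equation from the B and C equations removes the quadratic terms:
-103.4 x − 223.6 y = -28536.06
10.0 x + 90.4 y = 8977.11
Solving the 2×2 system: x ≈ 80.5, y ≈ 90.4 km.
Check against A (with the unrounded x, y): √((x − 98.4)²+(y − 69.7)²) = 27.37 ≈ 27.37 km. ✓

x ≈ 80.5 km, y ≈ 90.4 km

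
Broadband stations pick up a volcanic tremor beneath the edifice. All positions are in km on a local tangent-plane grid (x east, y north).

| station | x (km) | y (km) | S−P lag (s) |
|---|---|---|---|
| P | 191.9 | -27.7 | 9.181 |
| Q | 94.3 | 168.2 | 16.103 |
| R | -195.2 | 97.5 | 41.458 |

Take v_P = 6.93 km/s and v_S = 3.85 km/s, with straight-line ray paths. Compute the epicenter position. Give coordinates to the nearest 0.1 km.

160.1 km east, 45.2 km north

Distance from S−P lag: d = Δt · v_P v_S / (v_P − v_S) = Δt · (6.93·3.85)/(6.93−3.85) ≈ 8.6625·Δt.
So d_P = 79.53, d_Q = 139.49, d_R = 359.13 km.
Circle about each station: (x − 191.9)² + (y + 27.7)² = 79.53²; (x − 94.3)² + (y − 168.2)² = 139.49²; (x + 195.2)² + (y − 97.5)² = 359.13².
Subtracting pairs of circle equations eliminates x²+y² and gives linear equations (the radical axes):
-195.2 x + 391.8 y = -13541.61
-774.2 x + 250.4 y = -112632.95
Solving the 2×2 system: x ≈ 160.1, y ≈ 45.2 km.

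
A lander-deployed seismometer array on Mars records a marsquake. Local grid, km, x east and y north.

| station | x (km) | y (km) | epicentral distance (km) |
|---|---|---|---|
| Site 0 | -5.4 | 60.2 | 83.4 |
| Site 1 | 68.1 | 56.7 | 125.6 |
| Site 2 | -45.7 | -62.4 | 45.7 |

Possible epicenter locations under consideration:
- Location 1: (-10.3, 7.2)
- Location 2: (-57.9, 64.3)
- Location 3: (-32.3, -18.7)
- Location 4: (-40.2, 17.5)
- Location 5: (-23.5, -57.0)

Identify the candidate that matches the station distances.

For each candidate, compare |candidate − station| to the reported distance:
Location 1: residuals Site 0 30.2, Site 1 32.9, Site 2 32.4 → max 32.9 km
Location 2: residuals Site 0 30.7, Site 1 0.6, Site 2 81.6 → max 81.6 km
Location 3: residuals Site 0 0.0, Site 1 0.0, Site 2 0.0 → max 0.0 km
Location 4: residuals Site 0 28.3, Site 1 10.4, Site 2 34.4 → max 34.4 km
Location 5: residuals Site 0 35.2, Site 1 20.4, Site 2 22.9 → max 35.2 km
Only Location 3 has all residuals ≈ 0.

Location 3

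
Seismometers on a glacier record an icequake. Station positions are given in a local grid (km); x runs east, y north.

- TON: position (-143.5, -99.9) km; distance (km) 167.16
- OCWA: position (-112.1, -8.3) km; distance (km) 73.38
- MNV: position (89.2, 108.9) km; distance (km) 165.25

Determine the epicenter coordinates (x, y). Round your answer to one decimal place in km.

(-64.1, 47.2)

Circle about each station: (x + 143.5)² + (y + 99.9)² = 167.16²; (x + 112.1)² + (y + 8.3)² = 73.38²; (x − 89.2)² + (y − 108.9)² = 165.25².
Subtracting the TON equation from the OCWA and MNV equations removes the quadratic terms:
62.8 x + 183.2 y = 4620.88
465.4 x + 417.6 y = -10121.51
Solving the 2×2 system: x ≈ -64.1, y ≈ 47.2 km.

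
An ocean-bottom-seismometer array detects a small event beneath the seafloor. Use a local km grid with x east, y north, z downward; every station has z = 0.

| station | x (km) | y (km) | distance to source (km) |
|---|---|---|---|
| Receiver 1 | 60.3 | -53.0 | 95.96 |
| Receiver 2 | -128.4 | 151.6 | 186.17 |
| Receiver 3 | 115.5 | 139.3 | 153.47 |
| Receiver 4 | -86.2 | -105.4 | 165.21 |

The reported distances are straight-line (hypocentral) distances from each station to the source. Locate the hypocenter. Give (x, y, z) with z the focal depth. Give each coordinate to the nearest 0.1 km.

Each station gives a sphere (x−x_i)² + (y−y_i)² + z² = d_i² (stations at z=0).
Subtracting the Receiver 1 sphere from Receiver 2 and Receiver 3: z² cancels, leaving linear equations in x and y:
-377.4 x + 409.2 y = 7573.08
110.4 x + 384.6 y = 11954.93
Solving: x ≈ 10.400, y ≈ 28.099 km (keep extra digits for the depth step; rounded: 10.4, 28.1).
Then from the Receiver 1 sphere: z² = 95.96² − (x − 60.3)² − (y + 53.0)² with x = 10.400, y = 28.099, so z ≈ 11.885 ≈ 11.9 km.
Check against Receiver 4 (with the unrounded solution): distance 165.21 ≈ 165.21 km. ✓

x ≈ 10.4 km, y ≈ 28.1 km, depth ≈ 11.9 km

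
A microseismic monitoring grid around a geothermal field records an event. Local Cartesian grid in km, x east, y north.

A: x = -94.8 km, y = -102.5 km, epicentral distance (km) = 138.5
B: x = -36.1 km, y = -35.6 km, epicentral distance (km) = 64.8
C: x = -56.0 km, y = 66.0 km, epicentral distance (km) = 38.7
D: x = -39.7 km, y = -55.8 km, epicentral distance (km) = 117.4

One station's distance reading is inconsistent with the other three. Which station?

D

Solve using three stations at a time. Using A, B, C (subtract circle equations pairwise → linear system) gives (x, y) ≈ (-48.5, 28.0).
Distances from that point to each station vs reported:
  A: calculated 138.5 vs reported 138.5 → residual 0.0 km
  B: calculated 64.8 vs reported 64.8 → residual 0.0 km
  C: calculated 38.7 vs reported 38.7 → residual 0.0 km
  D: calculated 84.3 vs reported 117.4 → residual 33.1 km
A, B, C are mutually consistent (residuals ≈ 0); D is off by 33.1 km.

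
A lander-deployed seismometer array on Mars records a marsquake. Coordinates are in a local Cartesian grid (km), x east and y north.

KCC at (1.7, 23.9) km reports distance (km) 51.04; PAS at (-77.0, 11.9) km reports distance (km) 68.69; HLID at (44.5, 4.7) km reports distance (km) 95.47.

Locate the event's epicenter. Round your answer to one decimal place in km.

(-31.1, 63.0)

Circle about each station: (x − 1.7)² + (y − 23.9)² = 51.04²; (x + 77.0)² + (y − 11.9)² = 68.69²; (x − 44.5)² + (y − 4.7)² = 95.47².
Subtracting the KCC equation from the PAS and HLID equations removes the quadratic terms:
-157.4 x − 24.0 y = 3383.28
85.6 x − 38.4 y = -5081.20
Solving the 2×2 system: x ≈ -31.1, y ≈ 63.0 km.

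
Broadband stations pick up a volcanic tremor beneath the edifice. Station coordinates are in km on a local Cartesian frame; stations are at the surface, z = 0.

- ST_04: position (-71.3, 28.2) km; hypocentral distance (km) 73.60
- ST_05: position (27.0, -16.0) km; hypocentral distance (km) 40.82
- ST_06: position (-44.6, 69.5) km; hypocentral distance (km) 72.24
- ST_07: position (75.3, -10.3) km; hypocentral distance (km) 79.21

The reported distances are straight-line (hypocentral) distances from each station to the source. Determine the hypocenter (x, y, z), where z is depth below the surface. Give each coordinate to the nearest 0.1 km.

Each station gives a sphere (x−x_i)² + (y−y_i)² + z² = d_i² (stations at z=0).
Subtracting the ST_04 sphere from ST_05 and ST_06: z² cancels, leaving linear equations in x and y:
196.6 x − 88.4 y = -1143.24
53.4 x + 82.6 y = 1138.82
Solving: x ≈ 0.298, y ≈ 13.595 km (keep extra digits for the depth step; rounded: 0.3, 13.6).
Then from the ST_04 sphere: z² = 73.60² − (x + 71.3)² − (y − 28.2)² with x = 0.298, y = 13.595, so z ≈ 8.797 ≈ 8.8 km.
Check against ST_07 (with the unrounded solution): distance 79.21 ≈ 79.21 km. ✓

x ≈ 0.3 km, y ≈ 13.6 km, depth ≈ 8.8 km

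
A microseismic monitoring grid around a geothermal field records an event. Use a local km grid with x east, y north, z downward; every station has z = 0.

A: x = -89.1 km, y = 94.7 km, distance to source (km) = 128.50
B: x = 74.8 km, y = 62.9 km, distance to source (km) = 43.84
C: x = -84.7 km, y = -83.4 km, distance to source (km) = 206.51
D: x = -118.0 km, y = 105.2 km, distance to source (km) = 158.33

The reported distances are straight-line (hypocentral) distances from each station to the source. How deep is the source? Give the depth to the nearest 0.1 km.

depth ≈ 14.1 km

Each station gives a sphere (x−x_i)² + (y−y_i)² + z² = d_i² (stations at z=0).
Subtracting the A sphere from B and C: z² cancels, leaving linear equations in x and y:
327.8 x − 63.6 y = 7234.85
8.8 x − 356.2 y = -28911.38
Solving: x ≈ 38.001, y ≈ 82.105 km (keep extra digits for the depth step; rounded: 38.0, 82.1).
Then from the A sphere: z² = 128.50² − (x + 89.1)² − (y − 94.7)² with x = 38.001, y = 82.105, so z ≈ 14.105 ≈ 14.1 km.
Check against D (with the unrounded solution): distance 158.33 ≈ 158.33 km. ✓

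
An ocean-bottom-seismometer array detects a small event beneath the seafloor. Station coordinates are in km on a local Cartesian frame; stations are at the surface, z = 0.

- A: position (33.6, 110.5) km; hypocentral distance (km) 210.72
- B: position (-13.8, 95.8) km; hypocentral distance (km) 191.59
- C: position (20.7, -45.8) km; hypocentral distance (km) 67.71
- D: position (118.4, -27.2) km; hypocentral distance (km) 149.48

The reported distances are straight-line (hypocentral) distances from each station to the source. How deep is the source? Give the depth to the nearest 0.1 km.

Each station gives a sphere (x−x_i)² + (y−y_i)² + z² = d_i² (stations at z=0).
Subtracting the A sphere from B and C: z² cancels, leaving linear equations in x and y:
-94.8 x − 29.4 y = 3725.06
-25.8 x − 312.6 y = 29005.19
Solving: x ≈ -10.794, y ≈ -91.896 km (keep extra digits for the depth step; rounded: -10.8, -91.9).
Then from the A sphere: z² = 210.72² − (x − 33.6)² − (y − 110.5)² with x = -10.794, y = -91.896, so z ≈ 38.314 ≈ 38.3 km.

z ≈ 38.3 km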